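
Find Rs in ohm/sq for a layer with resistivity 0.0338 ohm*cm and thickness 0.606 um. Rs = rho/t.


Step 1: Convert thickness to cm: t = 0.606 um = 6.0600e-05 cm
Step 2: Rs = rho / t = 0.0338 / 6.0600e-05
Step 3: Rs = 557.8 ohm/sq

557.8


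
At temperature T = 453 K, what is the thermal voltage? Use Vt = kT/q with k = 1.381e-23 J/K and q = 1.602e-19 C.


Step 1: kT = 1.381e-23 * 453 = 6.25593e-21 J
Step 2: Vt = kT/q = 6.25593e-21 / 1.602e-19
Step 3: Vt = 0.03905 V

0.03905


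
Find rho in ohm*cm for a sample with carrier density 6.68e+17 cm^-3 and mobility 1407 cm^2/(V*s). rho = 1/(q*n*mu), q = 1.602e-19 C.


Step 1: sigma = q * n * mu = 1.602e-19 * 6.68e+17 * 1407 = 1.50568e+02 S/cm
Step 2: rho = 1 / sigma = 1 / 1.50568e+02 = 0.006642 ohm*cm

0.006642


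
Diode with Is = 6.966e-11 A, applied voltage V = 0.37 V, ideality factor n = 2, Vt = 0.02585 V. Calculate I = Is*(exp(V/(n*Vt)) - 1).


Step 1: V/(n*Vt) = 0.37/(2*0.02585) = 7.1567
Step 2: exp(7.1567) = 1.2827e+03
Step 3: I = 6.966e-11 * (1.2827e+03 - 1) = 8.93e-08 A

8.93e-08


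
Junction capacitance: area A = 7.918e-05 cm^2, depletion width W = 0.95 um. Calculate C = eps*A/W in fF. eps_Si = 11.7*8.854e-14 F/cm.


Step 1: eps_Si = 11.7 * 8.854e-14 = 1.035918e-12 F/cm
Step 2: W in cm = 0.95 * 1e-4 = 9.50e-05 cm
Step 3: C = 1.035918e-12 * 7.918e-05 / 9.50e-05 = 8.634104e-13 F
Step 4: C = 863.41 fF

863.41


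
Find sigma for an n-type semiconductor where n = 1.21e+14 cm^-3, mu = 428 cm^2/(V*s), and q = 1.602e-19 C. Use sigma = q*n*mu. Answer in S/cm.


Step 1: sigma = q * n * mu
Step 2: sigma = 1.602e-19 * 1.21e+14 * 428
Step 3: sigma = 8.296e-03 S/cm

8.296e-03


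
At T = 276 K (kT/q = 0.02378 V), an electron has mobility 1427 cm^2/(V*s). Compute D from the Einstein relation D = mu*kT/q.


Step 1: D = mu * (kT/q)
Step 2: D = 1427 * 0.02378
Step 3: D = 33.93 cm^2/s

33.93


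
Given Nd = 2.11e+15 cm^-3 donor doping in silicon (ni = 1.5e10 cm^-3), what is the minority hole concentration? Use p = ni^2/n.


Step 1: Since Nd >> ni, n ≈ Nd = 2.11e+15 cm^-3
Step 2: p = ni^2 / n = (1.5e10)^2 / 2.11e+15
Step 3: p = 2.25e20 / 2.11e+15 = 1.07e+05 cm^-3

1.07e+05


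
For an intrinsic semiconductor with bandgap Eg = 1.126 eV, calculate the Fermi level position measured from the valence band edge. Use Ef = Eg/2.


Step 1: For an intrinsic semiconductor, the Fermi level sits at midgap.
Step 2: Ef = Eg / 2 = 1.126 / 2 = 0.563 eV

0.563


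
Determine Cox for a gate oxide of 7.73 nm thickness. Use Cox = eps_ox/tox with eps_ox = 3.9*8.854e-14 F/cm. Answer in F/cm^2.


Step 1: eps_ox = 3.9 * 8.854e-14 = 3.45306e-13 F/cm
Step 2: tox in cm = 7.73 nm * 1e-7 = 7.7300e-07 cm
Step 3: Cox = 3.45306e-13 / 7.7300e-07 = 4.47e-07 F/cm^2

4.47e-07


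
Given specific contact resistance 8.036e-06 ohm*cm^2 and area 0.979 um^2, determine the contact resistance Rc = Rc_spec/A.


Step 1: Convert area to cm^2: 0.979 um^2 = 9.7900e-09 cm^2
Step 2: Rc = Rc_spec / A = 8.036e-06 / 9.7900e-09
Step 3: Rc = 8.21e+02 ohms

8.21e+02


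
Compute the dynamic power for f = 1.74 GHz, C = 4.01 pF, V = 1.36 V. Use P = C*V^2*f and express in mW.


Step 1: V^2 = 1.36^2 = 1.8496 V^2
Step 2: P = C*V^2*f = 4.01e-12 F * 1.8496 * 1.74e9 Hz
Step 3: P = 1.290539904e-02 W
Step 4: P = 12.905 mW

12.905


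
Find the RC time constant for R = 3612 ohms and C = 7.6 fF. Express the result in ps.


Step 1: tau = R * C
Step 2: tau = 3612 * 7.6 fF = 3612 * 7.6e-15 F
Step 3: tau = 2.74512e-11 s = 27.4512 ps

27.4512


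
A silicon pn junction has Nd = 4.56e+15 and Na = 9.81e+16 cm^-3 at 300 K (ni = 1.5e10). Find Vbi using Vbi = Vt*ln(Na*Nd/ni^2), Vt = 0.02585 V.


Step 1: Compute Na*Nd/ni^2 = 9.81e+16 * 4.56e+15 / (1.5e10)^2 = 1.9882e+12
Step 2: ln(1.9882e+12) = 28.3183
Step 3: Vbi = 0.02585 * 28.3183 = 0.732 V

0.732


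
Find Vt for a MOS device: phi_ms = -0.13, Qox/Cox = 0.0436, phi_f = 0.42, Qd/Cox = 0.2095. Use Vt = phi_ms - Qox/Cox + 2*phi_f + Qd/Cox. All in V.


Step 1: Vt = phi_ms - Qox/Cox + 2*phi_f + Qd/Cox
Step 2: Vt = -0.13 - 0.0436 + 2*0.42 + 0.2095
Step 3: Vt = -0.13 - 0.0436 + 0.84 + 0.2095
Step 4: Vt = 0.8759 V

0.8759


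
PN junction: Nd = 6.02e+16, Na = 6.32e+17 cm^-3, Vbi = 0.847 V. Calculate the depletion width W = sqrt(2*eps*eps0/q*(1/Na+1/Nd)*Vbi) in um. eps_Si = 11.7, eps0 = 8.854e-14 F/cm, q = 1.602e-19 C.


Step 1: 1/Na + 1/Nd = 1/6.32e+17 + 1/6.02e+16 = 1.81936e-17
Step 2: 2*eps*eps0/q = 2*11.7*8.854e-14/1.602e-19 = 1.293281e+07
Step 3: W^2 = 1.293281e+07 * 1.81936e-17 * 0.847 = 1.99294e-10
Step 4: W = sqrt(1.99294e-10) = 1.412e-05 cm = 0.1412 um

0.1412


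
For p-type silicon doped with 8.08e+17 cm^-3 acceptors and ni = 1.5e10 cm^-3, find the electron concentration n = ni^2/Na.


Step 1: Majority hole concentration p ≈ Na = 8.08e+17 cm^-3
Step 2: n = ni^2 / Na = (1.5e10)^2 / 8.08e+17
Step 3: n = 2.78e+02 cm^-3

2.78e+02


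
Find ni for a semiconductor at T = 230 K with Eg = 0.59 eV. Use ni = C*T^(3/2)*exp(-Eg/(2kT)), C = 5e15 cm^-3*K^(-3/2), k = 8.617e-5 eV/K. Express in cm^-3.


Step 1: Compute kT = 8.617e-5 * 230 = 0.0198191 eV
Step 2: Exponent = -Eg/(2kT) = -0.59/(2*0.0198191) = -14.88463
Step 3: T^(3/2) = 230^1.5 = 3488.12
Step 4: ni = 5e15 * 3488.12 * exp(-14.88463) = 5.99e+12 cm^-3

5.99e+12


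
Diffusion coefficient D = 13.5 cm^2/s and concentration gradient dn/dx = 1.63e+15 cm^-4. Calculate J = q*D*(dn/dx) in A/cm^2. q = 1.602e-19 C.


Step 1: J = q * D * (dn/dx)
Step 2: J = 1.602e-19 * 13.5 * 1.63e+15
Step 3: J = 3.53e-03 A/cm^2

3.53e-03


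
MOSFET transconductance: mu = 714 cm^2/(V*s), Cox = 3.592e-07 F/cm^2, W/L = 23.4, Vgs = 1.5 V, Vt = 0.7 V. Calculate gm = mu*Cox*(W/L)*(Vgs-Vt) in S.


Step 1: Vov = Vgs - Vt = 1.5 - 0.7 = 0.8 V
Step 2: gm = mu * Cox * (W/L) * Vov
Step 3: gm = 714 * 3.592e-07 * 23.4 * 0.8 = 4.80e-03 S

4.80e-03


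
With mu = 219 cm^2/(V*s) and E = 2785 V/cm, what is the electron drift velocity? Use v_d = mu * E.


Step 1: v_d = mu * E
Step 2: v_d = 219 * 2785 = 609915
Step 3: v_d = 6.10e+05 cm/s

6.10e+05


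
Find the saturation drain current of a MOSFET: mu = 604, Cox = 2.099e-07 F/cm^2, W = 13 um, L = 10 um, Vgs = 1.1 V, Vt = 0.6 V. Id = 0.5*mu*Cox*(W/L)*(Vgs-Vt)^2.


Step 1: Overdrive voltage Vov = Vgs - Vt = 1.1 - 0.6 = 0.5 V
Step 2: W/L = 13/10 = 1.3
Step 3: Id = 0.5 * 604 * 2.099e-07 * 1.3 * 0.5^2
Step 4: Id = 2.06e-05 A

2.06e-05


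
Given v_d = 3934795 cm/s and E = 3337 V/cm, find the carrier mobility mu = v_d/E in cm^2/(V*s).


Step 1: mu = v_d / E
Step 2: mu = 3934795 / 3337
Step 3: mu = 1179.14 cm^2/(V*s)

1179.14


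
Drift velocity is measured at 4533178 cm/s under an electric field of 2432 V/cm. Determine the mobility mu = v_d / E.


Step 1: mu = v_d / E
Step 2: mu = 4533178 / 2432
Step 3: mu = 1863.97 cm^2/(V*s)

1863.97


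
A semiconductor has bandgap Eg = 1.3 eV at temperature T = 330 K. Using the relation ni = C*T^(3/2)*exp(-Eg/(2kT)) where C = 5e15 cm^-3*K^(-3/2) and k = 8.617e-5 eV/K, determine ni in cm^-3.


Step 1: Compute kT = 8.617e-5 * 330 = 0.0284361 eV
Step 2: Exponent = -Eg/(2kT) = -1.3/(2*0.0284361) = -22.85827
Step 3: T^(3/2) = 330^1.5 = 5994.75
Step 4: ni = 5e15 * 5994.75 * exp(-22.85827) = 3.54e+09 cm^-3

3.54e+09


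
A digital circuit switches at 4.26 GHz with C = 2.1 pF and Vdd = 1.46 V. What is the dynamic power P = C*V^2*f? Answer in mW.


Step 1: V^2 = 1.46^2 = 2.1316 V^2
Step 2: P = C*V^2*f = 2.1e-12 F * 2.1316 * 4.26e9 Hz
Step 3: P = 1.90692936e-02 W
Step 4: P = 19.069 mW

19.069


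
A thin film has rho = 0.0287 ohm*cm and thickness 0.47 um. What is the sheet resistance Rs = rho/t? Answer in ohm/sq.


Step 1: Convert thickness to cm: t = 0.47 um = 4.7000e-05 cm
Step 2: Rs = rho / t = 0.0287 / 4.7000e-05
Step 3: Rs = 610.6 ohm/sq

610.6


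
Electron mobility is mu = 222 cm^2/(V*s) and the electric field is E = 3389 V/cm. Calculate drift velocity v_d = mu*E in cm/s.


Step 1: v_d = mu * E
Step 2: v_d = 222 * 3389 = 752358
Step 3: v_d = 7.52e+05 cm/s

7.52e+05


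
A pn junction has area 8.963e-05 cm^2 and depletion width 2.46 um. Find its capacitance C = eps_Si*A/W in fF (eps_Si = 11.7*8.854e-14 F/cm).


Step 1: eps_Si = 11.7 * 8.854e-14 = 1.035918e-12 F/cm
Step 2: W in cm = 2.46 * 1e-4 = 2.46e-04 cm
Step 3: C = 1.035918e-12 * 8.963e-05 / 2.46e-04 = 3.774363e-13 F
Step 4: C = 377.44 fF

377.44


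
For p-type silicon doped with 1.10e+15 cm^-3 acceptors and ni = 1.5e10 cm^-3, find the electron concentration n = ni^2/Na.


Step 1: Majority hole concentration p ≈ Na = 1.10e+15 cm^-3
Step 2: n = ni^2 / Na = (1.5e10)^2 / 1.10e+15
Step 3: n = 2.05e+05 cm^-3

2.05e+05


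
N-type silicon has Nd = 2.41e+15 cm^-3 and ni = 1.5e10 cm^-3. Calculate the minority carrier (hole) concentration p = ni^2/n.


Step 1: Since Nd >> ni, n ≈ Nd = 2.41e+15 cm^-3
Step 2: p = ni^2 / n = (1.5e10)^2 / 2.41e+15
Step 3: p = 2.25e20 / 2.41e+15 = 9.34e+04 cm^-3

9.34e+04


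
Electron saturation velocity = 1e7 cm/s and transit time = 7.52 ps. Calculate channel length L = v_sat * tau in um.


Step 1: tau in seconds = 7.52 ps * 1e-12 = 7.5200e-12 s
Step 2: L = v_sat * tau = 1e7 * 7.5200e-12 = 7.5200e-05 cm
Step 3: L in um = 7.5200e-05 * 1e4 = 0.752 um

0.752


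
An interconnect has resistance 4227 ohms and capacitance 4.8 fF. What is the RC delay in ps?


Step 1: tau = R * C
Step 2: tau = 4227 * 4.8 fF = 4227 * 4.8e-15 F
Step 3: tau = 2.02896e-11 s = 20.2896 ps

20.2896


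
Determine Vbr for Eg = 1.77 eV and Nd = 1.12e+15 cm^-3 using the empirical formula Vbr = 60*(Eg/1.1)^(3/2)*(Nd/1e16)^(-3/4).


Step 1: Eg/1.1 = 1.77/1.1 = 1.609091
Step 2: (Eg/1.1)^1.5 = 1.609091^1.5 = 2.041131
Step 3: (Nd/1e16)^(-0.75) = (0.112)^(-0.75) = 5.165192
Step 4: Vbr = 60 * 2.041131 * 5.165192 = 632.6 V

632.6


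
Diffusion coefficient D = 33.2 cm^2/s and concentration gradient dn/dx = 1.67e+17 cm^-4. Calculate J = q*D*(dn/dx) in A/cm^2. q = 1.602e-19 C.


Step 1: J = q * D * (dn/dx)
Step 2: J = 1.602e-19 * 33.2 * 1.67e+17
Step 3: J = 8.88e-01 A/cm^2

8.88e-01


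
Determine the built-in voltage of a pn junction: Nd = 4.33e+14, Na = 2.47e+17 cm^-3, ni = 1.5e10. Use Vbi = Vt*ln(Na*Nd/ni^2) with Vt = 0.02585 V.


Step 1: Compute Na*Nd/ni^2 = 2.47e+17 * 4.33e+14 / (1.5e10)^2 = 4.7534e+11
Step 2: ln(4.7534e+11) = 26.8873
Step 3: Vbi = 0.02585 * 26.8873 = 0.695 V

0.695


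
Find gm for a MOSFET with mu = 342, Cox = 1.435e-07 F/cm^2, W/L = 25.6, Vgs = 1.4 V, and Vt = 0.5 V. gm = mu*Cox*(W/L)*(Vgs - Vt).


Step 1: Vov = Vgs - Vt = 1.4 - 0.5 = 0.9 V
Step 2: gm = mu * Cox * (W/L) * Vov
Step 3: gm = 342 * 1.435e-07 * 25.6 * 0.9 = 1.13e-03 S

1.13e-03


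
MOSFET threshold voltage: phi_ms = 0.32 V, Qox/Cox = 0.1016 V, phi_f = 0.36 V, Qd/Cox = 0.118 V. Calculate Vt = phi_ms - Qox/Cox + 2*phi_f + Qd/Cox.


Step 1: Vt = phi_ms - Qox/Cox + 2*phi_f + Qd/Cox
Step 2: Vt = 0.32 - 0.1016 + 2*0.36 + 0.118
Step 3: Vt = 0.32 - 0.1016 + 0.72 + 0.118
Step 4: Vt = 1.0564 V

1.0564


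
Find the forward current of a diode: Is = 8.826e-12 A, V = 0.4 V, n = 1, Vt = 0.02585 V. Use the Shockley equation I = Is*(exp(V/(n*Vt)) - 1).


Step 1: V/(n*Vt) = 0.4/(1*0.02585) = 15.4739
Step 2: exp(15.4739) = 5.2508e+06
Step 3: I = 8.826e-12 * (5.2508e+06 - 1) = 4.63e-05 A

4.63e-05


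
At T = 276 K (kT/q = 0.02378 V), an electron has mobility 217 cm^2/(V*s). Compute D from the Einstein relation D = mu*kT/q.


Step 1: D = mu * (kT/q)
Step 2: D = 217 * 0.02378
Step 3: D = 5.16 cm^2/s

5.16


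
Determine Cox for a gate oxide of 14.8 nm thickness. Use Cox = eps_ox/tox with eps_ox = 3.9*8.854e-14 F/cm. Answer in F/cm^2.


Step 1: eps_ox = 3.9 * 8.854e-14 = 3.45306e-13 F/cm
Step 2: tox in cm = 14.8 nm * 1e-7 = 1.4800e-06 cm
Step 3: Cox = 3.45306e-13 / 1.4800e-06 = 2.33e-07 F/cm^2

2.33e-07


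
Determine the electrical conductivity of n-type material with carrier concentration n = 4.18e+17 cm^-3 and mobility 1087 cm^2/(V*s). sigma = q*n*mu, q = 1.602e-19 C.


Step 1: sigma = q * n * mu
Step 2: sigma = 1.602e-19 * 4.18e+17 * 1087
Step 3: sigma = 7.279e+01 S/cm

7.279e+01


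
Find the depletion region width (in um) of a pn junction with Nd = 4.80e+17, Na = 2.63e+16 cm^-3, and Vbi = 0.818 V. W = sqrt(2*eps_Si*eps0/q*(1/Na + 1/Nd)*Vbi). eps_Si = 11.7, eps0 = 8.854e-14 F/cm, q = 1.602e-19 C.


Step 1: 1/Na + 1/Nd = 1/2.63e+16 + 1/4.80e+17 = 4.01061e-17
Step 2: 2*eps*eps0/q = 2*11.7*8.854e-14/1.602e-19 = 1.293281e+07
Step 3: W^2 = 1.293281e+07 * 4.01061e-17 * 0.818 = 4.24284e-10
Step 4: W = sqrt(4.24284e-10) = 2.060e-05 cm = 0.206 um

0.206


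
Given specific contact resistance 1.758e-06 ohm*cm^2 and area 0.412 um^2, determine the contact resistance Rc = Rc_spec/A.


Step 1: Convert area to cm^2: 0.412 um^2 = 4.1200e-09 cm^2
Step 2: Rc = Rc_spec / A = 1.758e-06 / 4.1200e-09
Step 3: Rc = 4.27e+02 ohms

4.27e+02


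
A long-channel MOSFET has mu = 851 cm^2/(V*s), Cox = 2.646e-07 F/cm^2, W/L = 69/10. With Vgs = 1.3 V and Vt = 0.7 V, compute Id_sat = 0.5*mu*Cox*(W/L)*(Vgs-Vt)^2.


Step 1: Overdrive voltage Vov = Vgs - Vt = 1.3 - 0.7 = 0.6 V
Step 2: W/L = 69/10 = 6.9
Step 3: Id = 0.5 * 851 * 2.646e-07 * 6.9 * 0.6^2
Step 4: Id = 2.80e-04 A

2.80e-04


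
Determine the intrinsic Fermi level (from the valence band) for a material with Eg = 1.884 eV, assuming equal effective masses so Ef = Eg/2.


Step 1: For an intrinsic semiconductor, the Fermi level sits at midgap.
Step 2: Ef = Eg / 2 = 1.884 / 2 = 0.942 eV

0.942


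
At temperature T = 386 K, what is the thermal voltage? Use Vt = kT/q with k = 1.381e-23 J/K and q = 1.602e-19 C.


Step 1: kT = 1.381e-23 * 386 = 5.33066e-21 J
Step 2: Vt = kT/q = 5.33066e-21 / 1.602e-19
Step 3: Vt = 0.03328 V

0.03328


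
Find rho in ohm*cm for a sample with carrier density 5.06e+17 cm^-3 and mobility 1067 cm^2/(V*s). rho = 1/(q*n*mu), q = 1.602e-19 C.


Step 1: sigma = q * n * mu = 1.602e-19 * 5.06e+17 * 1067 = 8.64923e+01 S/cm
Step 2: rho = 1 / sigma = 1 / 8.64923e+01 = 0.01156 ohm*cm

0.01156


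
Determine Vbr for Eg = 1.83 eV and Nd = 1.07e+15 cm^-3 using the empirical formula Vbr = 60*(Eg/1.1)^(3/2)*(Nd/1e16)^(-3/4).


Step 1: Eg/1.1 = 1.83/1.1 = 1.663636
Step 2: (Eg/1.1)^1.5 = 1.663636^1.5 = 2.145791
Step 3: (Nd/1e16)^(-0.75) = (0.107)^(-0.75) = 5.345178
Step 4: Vbr = 60 * 2.145791 * 5.345178 = 688.2 V

688.2


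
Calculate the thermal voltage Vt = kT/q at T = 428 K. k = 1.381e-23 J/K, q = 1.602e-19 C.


Step 1: kT = 1.381e-23 * 428 = 5.91068e-21 J
Step 2: Vt = kT/q = 5.91068e-21 / 1.602e-19
Step 3: Vt = 0.0369 V

0.0369


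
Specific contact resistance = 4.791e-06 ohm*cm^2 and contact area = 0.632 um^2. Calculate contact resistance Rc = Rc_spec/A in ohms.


Step 1: Convert area to cm^2: 0.632 um^2 = 6.3200e-09 cm^2
Step 2: Rc = Rc_spec / A = 4.791e-06 / 6.3200e-09
Step 3: Rc = 7.58e+02 ohms

7.58e+02


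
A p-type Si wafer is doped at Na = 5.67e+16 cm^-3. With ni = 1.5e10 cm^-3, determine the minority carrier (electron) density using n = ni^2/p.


Step 1: Majority hole concentration p ≈ Na = 5.67e+16 cm^-3
Step 2: n = ni^2 / Na = (1.5e10)^2 / 5.67e+16
Step 3: n = 3.97e+03 cm^-3

3.97e+03


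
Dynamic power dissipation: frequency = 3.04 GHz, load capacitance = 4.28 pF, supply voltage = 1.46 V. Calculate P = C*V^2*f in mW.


Step 1: V^2 = 1.46^2 = 2.1316 V^2
Step 2: P = C*V^2*f = 4.28e-12 F * 2.1316 * 3.04e9 Hz
Step 3: P = 2.773467392e-02 W
Step 4: P = 27.735 mW

27.735


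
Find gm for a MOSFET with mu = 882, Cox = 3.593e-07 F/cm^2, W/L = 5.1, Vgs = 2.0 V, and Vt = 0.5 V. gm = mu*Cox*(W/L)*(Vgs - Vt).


Step 1: Vov = Vgs - Vt = 2.0 - 0.5 = 1.5 V
Step 2: gm = mu * Cox * (W/L) * Vov
Step 3: gm = 882 * 3.593e-07 * 5.1 * 1.5 = 2.42e-03 S

2.42e-03


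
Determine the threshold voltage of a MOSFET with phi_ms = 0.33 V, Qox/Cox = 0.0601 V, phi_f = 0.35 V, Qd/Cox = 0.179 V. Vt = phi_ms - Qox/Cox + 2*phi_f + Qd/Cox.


Step 1: Vt = phi_ms - Qox/Cox + 2*phi_f + Qd/Cox
Step 2: Vt = 0.33 - 0.0601 + 2*0.35 + 0.179
Step 3: Vt = 0.33 - 0.0601 + 0.7 + 0.179
Step 4: Vt = 1.1489 V

1.1489


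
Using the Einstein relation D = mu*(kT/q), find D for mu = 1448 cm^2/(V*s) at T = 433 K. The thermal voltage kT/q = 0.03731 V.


Step 1: D = mu * (kT/q)
Step 2: D = 1448 * 0.03731
Step 3: D = 54.02 cm^2/s

54.02


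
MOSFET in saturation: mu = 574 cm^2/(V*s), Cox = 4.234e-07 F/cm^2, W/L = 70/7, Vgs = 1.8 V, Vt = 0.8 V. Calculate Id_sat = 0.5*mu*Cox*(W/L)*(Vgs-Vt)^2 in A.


Step 1: Overdrive voltage Vov = Vgs - Vt = 1.8 - 0.8 = 1.0 V
Step 2: W/L = 70/7 = 10
Step 3: Id = 0.5 * 574 * 4.234e-07 * 10 * 1.0^2
Step 4: Id = 1.22e-03 A

1.22e-03


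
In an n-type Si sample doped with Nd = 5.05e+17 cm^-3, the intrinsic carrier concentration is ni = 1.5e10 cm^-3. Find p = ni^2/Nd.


Step 1: Since Nd >> ni, n ≈ Nd = 5.05e+17 cm^-3
Step 2: p = ni^2 / n = (1.5e10)^2 / 5.05e+17
Step 3: p = 2.25e20 / 5.05e+17 = 4.46e+02 cm^-3

4.46e+02


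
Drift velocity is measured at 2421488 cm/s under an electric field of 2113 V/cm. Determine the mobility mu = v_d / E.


Step 1: mu = v_d / E
Step 2: mu = 2421488 / 2113
Step 3: mu = 1146.0 cm^2/(V*s)

1146.0


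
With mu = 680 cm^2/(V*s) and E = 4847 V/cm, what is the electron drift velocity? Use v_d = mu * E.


Step 1: v_d = mu * E
Step 2: v_d = 680 * 4847 = 3295960
Step 3: v_d = 3.30e+06 cm/s

3.30e+06


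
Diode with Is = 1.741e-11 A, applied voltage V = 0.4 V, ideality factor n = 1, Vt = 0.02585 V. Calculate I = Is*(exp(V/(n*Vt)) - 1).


Step 1: V/(n*Vt) = 0.4/(1*0.02585) = 15.4739
Step 2: exp(15.4739) = 5.2508e+06
Step 3: I = 1.741e-11 * (5.2508e+06 - 1) = 9.14e-05 A

9.14e-05


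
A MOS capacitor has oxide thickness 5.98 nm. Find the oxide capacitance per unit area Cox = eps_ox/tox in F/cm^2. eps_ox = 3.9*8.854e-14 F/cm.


Step 1: eps_ox = 3.9 * 8.854e-14 = 3.45306e-13 F/cm
Step 2: tox in cm = 5.98 nm * 1e-7 = 5.9800e-07 cm
Step 3: Cox = 3.45306e-13 / 5.9800e-07 = 5.77e-07 F/cm^2

5.77e-07


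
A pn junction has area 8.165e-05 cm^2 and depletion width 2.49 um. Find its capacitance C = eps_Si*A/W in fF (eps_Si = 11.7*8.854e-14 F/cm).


Step 1: eps_Si = 11.7 * 8.854e-14 = 1.035918e-12 F/cm
Step 2: W in cm = 2.49 * 1e-4 = 2.49e-04 cm
Step 3: C = 1.035918e-12 * 8.165e-05 / 2.49e-04 = 3.396896e-13 F
Step 4: C = 339.69 fF

339.69


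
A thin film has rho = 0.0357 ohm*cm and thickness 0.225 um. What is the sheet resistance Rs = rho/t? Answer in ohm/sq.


Step 1: Convert thickness to cm: t = 0.225 um = 2.2500e-05 cm
Step 2: Rs = rho / t = 0.0357 / 2.2500e-05
Step 3: Rs = 1586.7 ohm/sq

1586.7


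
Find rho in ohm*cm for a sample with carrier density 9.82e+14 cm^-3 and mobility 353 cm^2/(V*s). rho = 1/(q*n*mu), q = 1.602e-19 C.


Step 1: sigma = q * n * mu = 1.602e-19 * 9.82e+14 * 353 = 5.55327e-02 S/cm
Step 2: rho = 1 / sigma = 1 / 5.55327e-02 = 18.01 ohm*cm

18.01


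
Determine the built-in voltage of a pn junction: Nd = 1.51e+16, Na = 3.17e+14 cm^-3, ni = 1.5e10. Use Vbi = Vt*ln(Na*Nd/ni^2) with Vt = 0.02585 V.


Step 1: Compute Na*Nd/ni^2 = 3.17e+14 * 1.51e+16 / (1.5e10)^2 = 2.1274e+10
Step 2: ln(2.1274e+10) = 23.7808
Step 3: Vbi = 0.02585 * 23.7808 = 0.615 V

0.615


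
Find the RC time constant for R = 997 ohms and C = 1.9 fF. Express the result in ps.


Step 1: tau = R * C
Step 2: tau = 997 * 1.9 fF = 997 * 1.9e-15 F
Step 3: tau = 1.8943e-12 s = 1.8943 ps

1.8943


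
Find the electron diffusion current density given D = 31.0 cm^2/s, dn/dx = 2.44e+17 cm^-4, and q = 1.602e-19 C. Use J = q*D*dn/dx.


Step 1: J = q * D * (dn/dx)
Step 2: J = 1.602e-19 * 31.0 * 2.44e+17
Step 3: J = 1.21e+00 A/cm^2

1.21e+00


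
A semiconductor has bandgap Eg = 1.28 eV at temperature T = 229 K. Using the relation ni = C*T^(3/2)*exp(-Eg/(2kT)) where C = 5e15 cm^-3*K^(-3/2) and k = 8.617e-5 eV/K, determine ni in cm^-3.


Step 1: Compute kT = 8.617e-5 * 229 = 0.01973293 eV
Step 2: Exponent = -Eg/(2kT) = -1.28/(2*0.01973293) = -32.43310
Step 3: T^(3/2) = 229^1.5 = 3465.40
Step 4: ni = 5e15 * 3465.40 * exp(-32.43310) = 1.42e+05 cm^-3

1.42e+05


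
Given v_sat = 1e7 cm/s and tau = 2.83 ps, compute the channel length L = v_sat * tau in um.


Step 1: tau in seconds = 2.83 ps * 1e-12 = 2.8300e-12 s
Step 2: L = v_sat * tau = 1e7 * 2.8300e-12 = 2.8300e-05 cm
Step 3: L in um = 2.8300e-05 * 1e4 = 0.283 um

0.283


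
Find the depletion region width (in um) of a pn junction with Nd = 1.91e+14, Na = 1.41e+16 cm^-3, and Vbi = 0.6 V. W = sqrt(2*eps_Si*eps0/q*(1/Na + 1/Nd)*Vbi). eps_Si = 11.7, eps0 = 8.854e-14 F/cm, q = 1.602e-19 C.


Step 1: 1/Na + 1/Nd = 1/1.41e+16 + 1/1.91e+14 = 5.30652e-15
Step 2: 2*eps*eps0/q = 2*11.7*8.854e-14/1.602e-19 = 1.293281e+07
Step 3: W^2 = 1.293281e+07 * 5.30652e-15 * 0.6 = 4.11769e-08
Step 4: W = sqrt(4.11769e-08) = 2.029e-04 cm = 2.029 um

2.029


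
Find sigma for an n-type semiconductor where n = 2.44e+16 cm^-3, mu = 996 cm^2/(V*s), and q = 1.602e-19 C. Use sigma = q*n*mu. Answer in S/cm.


Step 1: sigma = q * n * mu
Step 2: sigma = 1.602e-19 * 2.44e+16 * 996
Step 3: sigma = 3.893e+00 S/cm

3.893e+00


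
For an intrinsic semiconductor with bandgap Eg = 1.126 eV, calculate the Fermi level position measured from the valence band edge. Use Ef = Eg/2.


Step 1: For an intrinsic semiconductor, the Fermi level sits at midgap.
Step 2: Ef = Eg / 2 = 1.126 / 2 = 0.563 eV

0.563


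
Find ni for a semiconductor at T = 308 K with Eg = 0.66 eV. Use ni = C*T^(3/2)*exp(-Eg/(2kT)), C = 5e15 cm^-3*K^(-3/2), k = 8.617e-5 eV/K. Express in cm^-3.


Step 1: Compute kT = 8.617e-5 * 308 = 0.02654036 eV
Step 2: Exponent = -Eg/(2kT) = -0.66/(2*0.02654036) = -12.43389
Step 3: T^(3/2) = 308^1.5 = 5405.38
Step 4: ni = 5e15 * 5405.38 * exp(-12.43389) = 1.08e+14 cm^-3

1.08e+14


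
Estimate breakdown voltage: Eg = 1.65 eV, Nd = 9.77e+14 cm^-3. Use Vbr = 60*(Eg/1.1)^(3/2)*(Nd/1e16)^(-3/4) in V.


Step 1: Eg/1.1 = 1.65/1.1 = 1.500000
Step 2: (Eg/1.1)^1.5 = 1.500000^1.5 = 1.837117
Step 3: (Nd/1e16)^(-0.75) = (0.0977)^(-0.75) = 5.722411
Step 4: Vbr = 60 * 1.837117 * 5.722411 = 630.8 V

630.8


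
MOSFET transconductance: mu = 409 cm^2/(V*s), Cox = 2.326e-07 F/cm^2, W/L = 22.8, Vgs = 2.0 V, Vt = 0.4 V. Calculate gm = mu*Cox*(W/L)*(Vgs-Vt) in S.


Step 1: Vov = Vgs - Vt = 2.0 - 0.4 = 1.6 V
Step 2: gm = mu * Cox * (W/L) * Vov
Step 3: gm = 409 * 2.326e-07 * 22.8 * 1.6 = 3.47e-03 S

3.47e-03


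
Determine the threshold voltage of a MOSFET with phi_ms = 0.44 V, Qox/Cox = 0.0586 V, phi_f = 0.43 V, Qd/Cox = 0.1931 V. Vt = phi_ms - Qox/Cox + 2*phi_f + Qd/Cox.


Step 1: Vt = phi_ms - Qox/Cox + 2*phi_f + Qd/Cox
Step 2: Vt = 0.44 - 0.0586 + 2*0.43 + 0.1931
Step 3: Vt = 0.44 - 0.0586 + 0.86 + 0.1931
Step 4: Vt = 1.4345 V

1.4345


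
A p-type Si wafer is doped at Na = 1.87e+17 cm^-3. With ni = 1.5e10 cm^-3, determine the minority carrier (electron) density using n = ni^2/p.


Step 1: Majority hole concentration p ≈ Na = 1.87e+17 cm^-3
Step 2: n = ni^2 / Na = (1.5e10)^2 / 1.87e+17
Step 3: n = 1.20e+03 cm^-3

1.20e+03


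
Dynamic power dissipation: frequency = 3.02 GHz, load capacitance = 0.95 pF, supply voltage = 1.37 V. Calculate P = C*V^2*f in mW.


Step 1: V^2 = 1.37^2 = 1.8769 V^2
Step 2: P = C*V^2*f = 0.95e-12 F * 1.8769 * 3.02e9 Hz
Step 3: P = 5.3848261e-03 W
Step 4: P = 5.385 mW

5.385


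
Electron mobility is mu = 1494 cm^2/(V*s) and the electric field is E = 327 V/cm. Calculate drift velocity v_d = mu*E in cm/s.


Step 1: v_d = mu * E
Step 2: v_d = 1494 * 327 = 488538
Step 3: v_d = 4.89e+05 cm/s

4.89e+05


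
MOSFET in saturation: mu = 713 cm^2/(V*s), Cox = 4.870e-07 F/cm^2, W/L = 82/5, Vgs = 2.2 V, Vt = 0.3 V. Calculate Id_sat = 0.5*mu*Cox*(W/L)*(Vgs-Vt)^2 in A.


Step 1: Overdrive voltage Vov = Vgs - Vt = 2.2 - 0.3 = 1.9 V
Step 2: W/L = 82/5 = 16.4
Step 3: Id = 0.5 * 713 * 4.870e-07 * 16.4 * 1.9^2
Step 4: Id = 1.03e-02 A

1.03e-02


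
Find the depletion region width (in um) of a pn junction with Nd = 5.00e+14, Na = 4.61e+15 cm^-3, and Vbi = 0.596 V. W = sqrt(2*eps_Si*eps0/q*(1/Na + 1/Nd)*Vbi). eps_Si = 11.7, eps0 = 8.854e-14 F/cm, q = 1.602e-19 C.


Step 1: 1/Na + 1/Nd = 1/4.61e+15 + 1/5.00e+14 = 2.21692e-15
Step 2: 2*eps*eps0/q = 2*11.7*8.854e-14/1.602e-19 = 1.293281e+07
Step 3: W^2 = 1.293281e+07 * 2.21692e-15 * 0.596 = 1.70879e-08
Step 4: W = sqrt(1.70879e-08) = 1.307e-04 cm = 1.307 um

1.307


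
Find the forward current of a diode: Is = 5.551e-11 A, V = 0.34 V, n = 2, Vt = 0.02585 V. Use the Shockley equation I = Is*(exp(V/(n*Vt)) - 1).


Step 1: V/(n*Vt) = 0.34/(2*0.02585) = 6.5764
Step 2: exp(6.5764) = 7.1795e+02
Step 3: I = 5.551e-11 * (7.1795e+02 - 1) = 3.98e-08 A

3.98e-08


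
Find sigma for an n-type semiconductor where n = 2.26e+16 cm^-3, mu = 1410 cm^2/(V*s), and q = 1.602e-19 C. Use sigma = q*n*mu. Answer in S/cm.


Step 1: sigma = q * n * mu
Step 2: sigma = 1.602e-19 * 2.26e+16 * 1410
Step 3: sigma = 5.105e+00 S/cm

5.105e+00


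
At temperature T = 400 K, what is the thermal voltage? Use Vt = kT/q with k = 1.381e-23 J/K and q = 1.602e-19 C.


Step 1: kT = 1.381e-23 * 400 = 5.524e-21 J
Step 2: Vt = kT/q = 5.524e-21 / 1.602e-19
Step 3: Vt = 0.03448 V

0.03448


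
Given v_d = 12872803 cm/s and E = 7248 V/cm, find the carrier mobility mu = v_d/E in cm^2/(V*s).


Step 1: mu = v_d / E
Step 2: mu = 12872803 / 7248
Step 3: mu = 1776.05 cm^2/(V*s)

1776.05


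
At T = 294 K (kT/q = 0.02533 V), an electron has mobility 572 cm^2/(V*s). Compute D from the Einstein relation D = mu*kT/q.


Step 1: D = mu * (kT/q)
Step 2: D = 572 * 0.02533
Step 3: D = 14.49 cm^2/s

14.49


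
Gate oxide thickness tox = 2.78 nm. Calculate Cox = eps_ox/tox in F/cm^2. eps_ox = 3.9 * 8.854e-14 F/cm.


Step 1: eps_ox = 3.9 * 8.854e-14 = 3.45306e-13 F/cm
Step 2: tox in cm = 2.78 nm * 1e-7 = 2.7800e-07 cm
Step 3: Cox = 3.45306e-13 / 2.7800e-07 = 1.24e-06 F/cm^2

1.24e-06


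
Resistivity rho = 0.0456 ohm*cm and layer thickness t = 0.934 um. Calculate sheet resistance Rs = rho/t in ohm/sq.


Step 1: Convert thickness to cm: t = 0.934 um = 9.3400e-05 cm
Step 2: Rs = rho / t = 0.0456 / 9.3400e-05
Step 3: Rs = 488.2 ohm/sq

488.2


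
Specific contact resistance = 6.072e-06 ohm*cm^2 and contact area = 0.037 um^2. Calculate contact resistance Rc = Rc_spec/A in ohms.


Step 1: Convert area to cm^2: 0.037 um^2 = 3.7000e-10 cm^2
Step 2: Rc = Rc_spec / A = 6.072e-06 / 3.7000e-10
Step 3: Rc = 1.64e+04 ohms

1.64e+04


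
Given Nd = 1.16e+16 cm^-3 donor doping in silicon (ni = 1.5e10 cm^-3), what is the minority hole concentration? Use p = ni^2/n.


Step 1: Since Nd >> ni, n ≈ Nd = 1.16e+16 cm^-3
Step 2: p = ni^2 / n = (1.5e10)^2 / 1.16e+16
Step 3: p = 2.25e20 / 1.16e+16 = 1.94e+04 cm^-3

1.94e+04


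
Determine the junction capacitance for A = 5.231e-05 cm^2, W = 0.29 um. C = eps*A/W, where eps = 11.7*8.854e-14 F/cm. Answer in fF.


Step 1: eps_Si = 11.7 * 8.854e-14 = 1.035918e-12 F/cm
Step 2: W in cm = 0.29 * 1e-4 = 2.90e-05 cm
Step 3: C = 1.035918e-12 * 5.231e-05 / 2.90e-05 = 1.868582e-12 F
Step 4: C = 1868.58 fF

1868.58


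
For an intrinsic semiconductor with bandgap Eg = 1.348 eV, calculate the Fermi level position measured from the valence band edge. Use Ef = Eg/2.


Step 1: For an intrinsic semiconductor, the Fermi level sits at midgap.
Step 2: Ef = Eg / 2 = 1.348 / 2 = 0.674 eV

0.674


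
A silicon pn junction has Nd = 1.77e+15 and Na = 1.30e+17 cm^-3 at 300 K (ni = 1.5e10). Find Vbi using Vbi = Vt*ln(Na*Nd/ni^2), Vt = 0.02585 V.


Step 1: Compute Na*Nd/ni^2 = 1.30e+17 * 1.77e+15 / (1.5e10)^2 = 1.0227e+12
Step 2: ln(1.0227e+12) = 27.6535
Step 3: Vbi = 0.02585 * 27.6535 = 0.715 V

0.715


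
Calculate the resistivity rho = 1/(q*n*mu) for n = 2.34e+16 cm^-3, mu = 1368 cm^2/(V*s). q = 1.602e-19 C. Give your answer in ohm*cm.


Step 1: sigma = q * n * mu = 1.602e-19 * 2.34e+16 * 1368 = 5.12819e+00 S/cm
Step 2: rho = 1 / sigma = 1 / 5.12819e+00 = 0.195 ohm*cm

0.195


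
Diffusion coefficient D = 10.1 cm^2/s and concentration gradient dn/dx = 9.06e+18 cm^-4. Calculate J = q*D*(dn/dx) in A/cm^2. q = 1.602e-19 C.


Step 1: J = q * D * (dn/dx)
Step 2: J = 1.602e-19 * 10.1 * 9.06e+18
Step 3: J = 1.47e+01 A/cm^2

1.47e+01


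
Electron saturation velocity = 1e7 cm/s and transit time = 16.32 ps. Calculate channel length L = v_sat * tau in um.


Step 1: tau in seconds = 16.32 ps * 1e-12 = 1.6320e-11 s
Step 2: L = v_sat * tau = 1e7 * 1.6320e-11 = 1.6320e-04 cm
Step 3: L in um = 1.6320e-04 * 1e4 = 1.632 um

1.632


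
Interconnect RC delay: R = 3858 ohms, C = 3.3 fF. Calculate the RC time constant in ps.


Step 1: tau = R * C
Step 2: tau = 3858 * 3.3 fF = 3858 * 3.3e-15 F
Step 3: tau = 1.27314e-11 s = 12.7314 ps

12.7314


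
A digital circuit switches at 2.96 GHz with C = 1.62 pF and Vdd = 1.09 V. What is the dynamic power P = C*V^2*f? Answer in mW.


Step 1: V^2 = 1.09^2 = 1.1881 V^2
Step 2: P = C*V^2*f = 1.62e-12 F * 1.1881 * 2.96e9 Hz
Step 3: P = 5.69717712e-03 W
Step 4: P = 5.697 mW

5.697


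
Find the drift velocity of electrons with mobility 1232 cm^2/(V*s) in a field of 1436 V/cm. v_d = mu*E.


Step 1: v_d = mu * E
Step 2: v_d = 1232 * 1436 = 1769152
Step 3: v_d = 1.77e+06 cm/s

1.77e+06


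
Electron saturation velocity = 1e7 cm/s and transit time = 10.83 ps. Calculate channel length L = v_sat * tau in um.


Step 1: tau in seconds = 10.83 ps * 1e-12 = 1.0830e-11 s
Step 2: L = v_sat * tau = 1e7 * 1.0830e-11 = 1.0830e-04 cm
Step 3: L in um = 1.0830e-04 * 1e4 = 1.083 um

1.083


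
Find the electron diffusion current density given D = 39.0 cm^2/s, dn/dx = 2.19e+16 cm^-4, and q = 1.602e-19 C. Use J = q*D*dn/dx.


Step 1: J = q * D * (dn/dx)
Step 2: J = 1.602e-19 * 39.0 * 2.19e+16
Step 3: J = 1.37e-01 A/cm^2

1.37e-01


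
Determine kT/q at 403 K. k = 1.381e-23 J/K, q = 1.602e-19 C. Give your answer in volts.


Step 1: kT = 1.381e-23 * 403 = 5.56543e-21 J
Step 2: Vt = kT/q = 5.56543e-21 / 1.602e-19
Step 3: Vt = 0.03474 V

0.03474


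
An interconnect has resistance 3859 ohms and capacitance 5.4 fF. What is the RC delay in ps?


Step 1: tau = R * C
Step 2: tau = 3859 * 5.4 fF = 3859 * 5.4e-15 F
Step 3: tau = 2.08386e-11 s = 20.8386 ps

20.8386


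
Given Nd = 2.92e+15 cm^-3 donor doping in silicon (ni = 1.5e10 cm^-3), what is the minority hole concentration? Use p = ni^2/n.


Step 1: Since Nd >> ni, n ≈ Nd = 2.92e+15 cm^-3
Step 2: p = ni^2 / n = (1.5e10)^2 / 2.92e+15
Step 3: p = 2.25e20 / 2.92e+15 = 7.71e+04 cm^-3

7.71e+04


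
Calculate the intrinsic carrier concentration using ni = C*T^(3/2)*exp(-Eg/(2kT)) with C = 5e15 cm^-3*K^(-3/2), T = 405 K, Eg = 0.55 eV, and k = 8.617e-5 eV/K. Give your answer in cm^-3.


Step 1: Compute kT = 8.617e-5 * 405 = 0.03489885 eV
Step 2: Exponent = -Eg/(2kT) = -0.55/(2*0.03489885) = -7.87992
Step 3: T^(3/2) = 405^1.5 = 8150.47
Step 4: ni = 5e15 * 8150.47 * exp(-7.87992) = 1.54e+16 cm^-3

1.54e+16


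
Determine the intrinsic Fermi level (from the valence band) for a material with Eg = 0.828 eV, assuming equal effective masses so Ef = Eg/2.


Step 1: For an intrinsic semiconductor, the Fermi level sits at midgap.
Step 2: Ef = Eg / 2 = 0.828 / 2 = 0.414 eV

0.414


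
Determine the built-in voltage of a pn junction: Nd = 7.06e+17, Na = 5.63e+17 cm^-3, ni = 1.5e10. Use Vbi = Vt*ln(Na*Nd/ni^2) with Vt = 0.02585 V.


Step 1: Compute Na*Nd/ni^2 = 5.63e+17 * 7.06e+17 / (1.5e10)^2 = 1.7666e+15
Step 2: ln(1.7666e+15) = 35.1078
Step 3: Vbi = 0.02585 * 35.1078 = 0.908 V

0.908


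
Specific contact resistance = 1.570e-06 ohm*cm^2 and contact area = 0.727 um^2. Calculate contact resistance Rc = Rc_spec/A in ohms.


Step 1: Convert area to cm^2: 0.727 um^2 = 7.2700e-09 cm^2
Step 2: Rc = Rc_spec / A = 1.570e-06 / 7.2700e-09
Step 3: Rc = 2.16e+02 ohms

2.16e+02


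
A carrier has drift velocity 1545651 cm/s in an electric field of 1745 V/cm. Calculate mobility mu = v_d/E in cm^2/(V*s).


Step 1: mu = v_d / E
Step 2: mu = 1545651 / 1745
Step 3: mu = 885.76 cm^2/(V*s)

885.76


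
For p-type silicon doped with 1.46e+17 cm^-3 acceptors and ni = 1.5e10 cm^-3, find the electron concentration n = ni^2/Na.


Step 1: Majority hole concentration p ≈ Na = 1.46e+17 cm^-3
Step 2: n = ni^2 / Na = (1.5e10)^2 / 1.46e+17
Step 3: n = 1.54e+03 cm^-3

1.54e+03


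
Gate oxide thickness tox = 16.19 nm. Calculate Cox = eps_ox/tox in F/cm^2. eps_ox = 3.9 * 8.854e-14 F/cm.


Step 1: eps_ox = 3.9 * 8.854e-14 = 3.45306e-13 F/cm
Step 2: tox in cm = 16.19 nm * 1e-7 = 1.6190e-06 cm
Step 3: Cox = 3.45306e-13 / 1.6190e-06 = 2.13e-07 F/cm^2

2.13e-07


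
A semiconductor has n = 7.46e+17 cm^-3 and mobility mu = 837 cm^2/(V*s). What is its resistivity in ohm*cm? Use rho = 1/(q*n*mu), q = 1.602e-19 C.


Step 1: sigma = q * n * mu = 1.602e-19 * 7.46e+17 * 837 = 1.00029e+02 S/cm
Step 2: rho = 1 / sigma = 1 / 1.00029e+02 = 0.009997 ohm*cm

0.009997


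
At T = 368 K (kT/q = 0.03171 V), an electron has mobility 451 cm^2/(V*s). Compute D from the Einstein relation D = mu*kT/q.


Step 1: D = mu * (kT/q)
Step 2: D = 451 * 0.03171
Step 3: D = 14.3 cm^2/s

14.3


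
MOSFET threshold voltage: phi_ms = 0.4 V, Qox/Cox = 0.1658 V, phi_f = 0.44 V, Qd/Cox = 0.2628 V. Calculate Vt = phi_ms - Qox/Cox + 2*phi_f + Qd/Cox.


Step 1: Vt = phi_ms - Qox/Cox + 2*phi_f + Qd/Cox
Step 2: Vt = 0.4 - 0.1658 + 2*0.44 + 0.2628
Step 3: Vt = 0.4 - 0.1658 + 0.88 + 0.2628
Step 4: Vt = 1.377 V

1.377


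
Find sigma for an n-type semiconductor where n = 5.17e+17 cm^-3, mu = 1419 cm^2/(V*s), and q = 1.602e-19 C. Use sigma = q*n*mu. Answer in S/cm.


Step 1: sigma = q * n * mu
Step 2: sigma = 1.602e-19 * 5.17e+17 * 1419
Step 3: sigma = 1.175e+02 S/cm

1.175e+02


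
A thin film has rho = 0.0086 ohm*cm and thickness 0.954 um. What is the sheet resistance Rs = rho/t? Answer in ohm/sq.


Step 1: Convert thickness to cm: t = 0.954 um = 9.5400e-05 cm
Step 2: Rs = rho / t = 0.0086 / 9.5400e-05
Step 3: Rs = 90.1 ohm/sq

90.1


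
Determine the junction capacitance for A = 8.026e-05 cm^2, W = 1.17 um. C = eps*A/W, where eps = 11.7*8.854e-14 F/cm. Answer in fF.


Step 1: eps_Si = 11.7 * 8.854e-14 = 1.035918e-12 F/cm
Step 2: W in cm = 1.17 * 1e-4 = 1.17e-04 cm
Step 3: C = 1.035918e-12 * 8.026e-05 / 1.17e-04 = 7.106220e-13 F
Step 4: C = 710.62 fF

710.62


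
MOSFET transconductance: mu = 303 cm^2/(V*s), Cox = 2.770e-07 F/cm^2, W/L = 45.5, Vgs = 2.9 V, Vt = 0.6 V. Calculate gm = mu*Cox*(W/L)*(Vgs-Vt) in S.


Step 1: Vov = Vgs - Vt = 2.9 - 0.6 = 2.3 V
Step 2: gm = mu * Cox * (W/L) * Vov
Step 3: gm = 303 * 2.770e-07 * 45.5 * 2.3 = 8.78e-03 S

8.78e-03


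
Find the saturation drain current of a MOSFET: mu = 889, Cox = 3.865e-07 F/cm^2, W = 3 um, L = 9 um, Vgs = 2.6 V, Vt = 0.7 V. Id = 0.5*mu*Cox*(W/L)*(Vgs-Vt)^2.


Step 1: Overdrive voltage Vov = Vgs - Vt = 2.6 - 0.7 = 1.9 V
Step 2: W/L = 3/9 = 0.333333
Step 3: Id = 0.5 * 889 * 3.865e-07 * 0.333333 * 1.9^2
Step 4: Id = 2.07e-04 A

2.07e-04


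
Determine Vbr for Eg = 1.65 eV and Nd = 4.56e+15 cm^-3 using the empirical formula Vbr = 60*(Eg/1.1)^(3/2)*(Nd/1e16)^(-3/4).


Step 1: Eg/1.1 = 1.65/1.1 = 1.500000
Step 2: (Eg/1.1)^1.5 = 1.500000^1.5 = 1.837117
Step 3: (Nd/1e16)^(-0.75) = (0.456)^(-0.75) = 1.802090
Step 4: Vbr = 60 * 1.837117 * 1.802090 = 198.6 V

198.6


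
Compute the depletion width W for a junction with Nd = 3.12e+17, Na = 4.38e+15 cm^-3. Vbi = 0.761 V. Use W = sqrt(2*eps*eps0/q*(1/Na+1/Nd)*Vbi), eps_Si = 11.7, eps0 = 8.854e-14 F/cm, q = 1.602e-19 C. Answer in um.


Step 1: 1/Na + 1/Nd = 1/4.38e+15 + 1/3.12e+17 = 2.31516e-16
Step 2: 2*eps*eps0/q = 2*11.7*8.854e-14/1.602e-19 = 1.293281e+07
Step 3: W^2 = 1.293281e+07 * 2.31516e-16 * 0.761 = 2.27855e-09
Step 4: W = sqrt(2.27855e-09) = 4.773e-05 cm = 0.4773 um

0.4773


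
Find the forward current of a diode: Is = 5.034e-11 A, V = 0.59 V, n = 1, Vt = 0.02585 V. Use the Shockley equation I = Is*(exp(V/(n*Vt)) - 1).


Step 1: V/(n*Vt) = 0.59/(1*0.02585) = 22.8240
Step 2: exp(22.8240) = 8.1722e+09
Step 3: I = 5.034e-11 * (8.1722e+09 - 1) = 4.11e-01 A

4.11e-01


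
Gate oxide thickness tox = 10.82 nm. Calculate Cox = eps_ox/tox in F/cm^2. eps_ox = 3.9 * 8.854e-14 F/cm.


Step 1: eps_ox = 3.9 * 8.854e-14 = 3.45306e-13 F/cm
Step 2: tox in cm = 10.82 nm * 1e-7 = 1.0820e-06 cm
Step 3: Cox = 3.45306e-13 / 1.0820e-06 = 3.19e-07 F/cm^2

3.19e-07


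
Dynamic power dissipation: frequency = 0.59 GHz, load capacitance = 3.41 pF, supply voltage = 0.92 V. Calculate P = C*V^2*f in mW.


Step 1: V^2 = 0.92^2 = 0.8464 V^2
Step 2: P = C*V^2*f = 3.41e-12 F * 0.8464 * 0.59e9 Hz
Step 3: P = 1.70287216e-03 W
Step 4: P = 1.703 mW

1.703


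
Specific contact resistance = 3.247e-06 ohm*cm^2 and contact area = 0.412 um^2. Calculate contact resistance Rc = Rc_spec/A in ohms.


Step 1: Convert area to cm^2: 0.412 um^2 = 4.1200e-09 cm^2
Step 2: Rc = Rc_spec / A = 3.247e-06 / 4.1200e-09
Step 3: Rc = 7.88e+02 ohms

7.88e+02


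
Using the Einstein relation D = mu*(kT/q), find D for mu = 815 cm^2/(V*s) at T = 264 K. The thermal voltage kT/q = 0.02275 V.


Step 1: D = mu * (kT/q)
Step 2: D = 815 * 0.02275
Step 3: D = 18.54 cm^2/s

18.54


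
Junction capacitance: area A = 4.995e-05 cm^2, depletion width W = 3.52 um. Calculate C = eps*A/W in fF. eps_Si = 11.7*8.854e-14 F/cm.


Step 1: eps_Si = 11.7 * 8.854e-14 = 1.035918e-12 F/cm
Step 2: W in cm = 3.52 * 1e-4 = 3.52e-04 cm
Step 3: C = 1.035918e-12 * 4.995e-05 / 3.52e-04 = 1.470003e-13 F
Step 4: C = 147.0 fF

147.0


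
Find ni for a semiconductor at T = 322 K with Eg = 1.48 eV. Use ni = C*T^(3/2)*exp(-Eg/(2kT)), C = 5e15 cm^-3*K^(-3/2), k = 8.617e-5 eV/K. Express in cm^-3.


Step 1: Compute kT = 8.617e-5 * 322 = 0.02774674 eV
Step 2: Exponent = -Eg/(2kT) = -1.48/(2*0.02774674) = -26.66980
Step 3: T^(3/2) = 322^1.5 = 5778.08
Step 4: ni = 5e15 * 5778.08 * exp(-26.66980) = 7.55e+07 cm^-3

7.55e+07


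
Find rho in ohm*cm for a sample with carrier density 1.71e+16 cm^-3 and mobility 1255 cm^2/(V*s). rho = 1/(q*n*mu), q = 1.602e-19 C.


Step 1: sigma = q * n * mu = 1.602e-19 * 1.71e+16 * 1255 = 3.43797e+00 S/cm
Step 2: rho = 1 / sigma = 1 / 3.43797e+00 = 0.2909 ohm*cm

0.2909


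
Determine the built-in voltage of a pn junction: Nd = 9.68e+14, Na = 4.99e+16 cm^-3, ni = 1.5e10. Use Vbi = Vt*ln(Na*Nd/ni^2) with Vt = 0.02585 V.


Step 1: Compute Na*Nd/ni^2 = 4.99e+16 * 9.68e+14 / (1.5e10)^2 = 2.1468e+11
Step 2: ln(2.1468e+11) = 26.0924
Step 3: Vbi = 0.02585 * 26.0924 = 0.674 V

0.674


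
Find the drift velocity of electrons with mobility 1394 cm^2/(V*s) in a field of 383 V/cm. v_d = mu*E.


Step 1: v_d = mu * E
Step 2: v_d = 1394 * 383 = 533902
Step 3: v_d = 5.34e+05 cm/s

5.34e+05


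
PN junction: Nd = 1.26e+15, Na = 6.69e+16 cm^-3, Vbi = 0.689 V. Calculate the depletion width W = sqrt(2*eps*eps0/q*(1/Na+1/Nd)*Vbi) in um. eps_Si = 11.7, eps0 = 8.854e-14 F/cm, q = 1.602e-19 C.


Step 1: 1/Na + 1/Nd = 1/6.69e+16 + 1/1.26e+15 = 8.08598e-16
Step 2: 2*eps*eps0/q = 2*11.7*8.854e-14/1.602e-19 = 1.293281e+07
Step 3: W^2 = 1.293281e+07 * 8.08598e-16 * 0.689 = 7.20518e-09
Step 4: W = sqrt(7.20518e-09) = 8.488e-05 cm = 0.8488 um

0.8488


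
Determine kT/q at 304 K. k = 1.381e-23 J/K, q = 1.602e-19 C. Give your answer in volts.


Step 1: kT = 1.381e-23 * 304 = 4.19824e-21 J
Step 2: Vt = kT/q = 4.19824e-21 / 1.602e-19
Step 3: Vt = 0.02621 V

0.02621


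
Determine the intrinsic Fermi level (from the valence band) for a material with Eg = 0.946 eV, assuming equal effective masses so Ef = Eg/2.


Step 1: For an intrinsic semiconductor, the Fermi level sits at midgap.
Step 2: Ef = Eg / 2 = 0.946 / 2 = 0.473 eV

0.473


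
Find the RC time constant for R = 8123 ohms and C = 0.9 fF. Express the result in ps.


Step 1: tau = R * C
Step 2: tau = 8123 * 0.9 fF = 8123 * 9.0e-16 F
Step 3: tau = 7.3107e-12 s = 7.3107 ps

7.3107
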